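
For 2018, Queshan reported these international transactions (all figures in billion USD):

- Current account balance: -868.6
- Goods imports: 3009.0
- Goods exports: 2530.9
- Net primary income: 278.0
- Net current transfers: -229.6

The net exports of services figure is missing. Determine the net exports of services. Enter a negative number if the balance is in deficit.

Current account = goods balance + services balance + net primary income + net secondary income
Sum of the known components = -429.7
Net exports of services = CA - (known components) = -868.6 - (-429.7) = -438.9

-438.9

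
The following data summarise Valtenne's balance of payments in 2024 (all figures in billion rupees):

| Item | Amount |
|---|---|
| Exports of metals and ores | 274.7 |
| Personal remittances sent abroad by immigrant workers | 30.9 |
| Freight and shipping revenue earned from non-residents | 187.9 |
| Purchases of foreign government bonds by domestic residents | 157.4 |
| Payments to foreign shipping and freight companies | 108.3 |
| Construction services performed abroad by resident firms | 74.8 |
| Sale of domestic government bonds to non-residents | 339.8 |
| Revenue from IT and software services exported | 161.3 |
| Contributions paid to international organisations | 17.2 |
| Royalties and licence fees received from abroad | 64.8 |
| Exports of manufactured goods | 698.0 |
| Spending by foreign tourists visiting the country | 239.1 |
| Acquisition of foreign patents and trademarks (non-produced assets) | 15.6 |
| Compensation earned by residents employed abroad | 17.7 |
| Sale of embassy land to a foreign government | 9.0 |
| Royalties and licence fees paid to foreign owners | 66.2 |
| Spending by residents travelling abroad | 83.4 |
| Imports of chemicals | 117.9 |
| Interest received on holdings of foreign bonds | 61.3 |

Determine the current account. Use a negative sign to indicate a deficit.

Goods: -117.9 + 274.7 + 698.0 = 854.8
Services: 161.3 + 239.1 - 83.4 - 66.2 - 108.3 + 74.8 + 64.8 + 187.9 = 470.0
Primary income: 61.3 + 17.7 = 79.0
Secondary income: -30.9 - 17.2 = -48.1
Current account = 854.8 + 470.0 + 79.0 + (-48.1) = 1355.7
(Excluded from the current account — financial account: purchases of foreign government bonds by domestic residents 157.4, sale of domestic government bonds to non-residents 339.8; capital account: acquisition of foreign patents and trademarks (non-produced assets) 15.6, sale of embassy land to a foreign government 9.0.)

1355.7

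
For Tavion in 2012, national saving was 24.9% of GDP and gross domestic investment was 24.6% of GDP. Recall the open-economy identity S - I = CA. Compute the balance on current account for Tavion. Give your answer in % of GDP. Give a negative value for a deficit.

S - I = CA (net lending to the rest of the world).
CA = S - I = 24.9 - 24.6 = 0.3

0.3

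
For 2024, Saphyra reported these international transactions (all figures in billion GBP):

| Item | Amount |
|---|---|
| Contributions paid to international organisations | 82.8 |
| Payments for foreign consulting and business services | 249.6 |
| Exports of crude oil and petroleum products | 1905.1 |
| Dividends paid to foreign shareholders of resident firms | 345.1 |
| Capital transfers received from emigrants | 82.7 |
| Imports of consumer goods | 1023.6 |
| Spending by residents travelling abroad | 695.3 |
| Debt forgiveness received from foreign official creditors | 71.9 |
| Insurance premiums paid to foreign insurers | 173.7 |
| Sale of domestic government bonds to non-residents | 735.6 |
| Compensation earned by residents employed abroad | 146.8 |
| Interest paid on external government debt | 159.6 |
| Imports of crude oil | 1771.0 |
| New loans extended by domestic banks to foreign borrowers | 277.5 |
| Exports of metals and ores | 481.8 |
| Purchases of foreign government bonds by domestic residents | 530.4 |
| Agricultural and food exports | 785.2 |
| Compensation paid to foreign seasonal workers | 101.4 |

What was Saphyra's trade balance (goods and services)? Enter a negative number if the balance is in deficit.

Goods: -1771.0 + 481.8 + 1905.1 - 1023.6 + 785.2 = 377.5
Services: -695.3 - 249.6 - 173.7 = -1118.6
Trade balance = 377.5 + (-1118.6) = -741.1
(Excluded from the trade balance — secondary income: contributions paid to international organisations 82.8; primary income: dividends paid to foreign shareholders of resident firms 345.1, compensation earned by residents employed abroad 146.8, interest paid on external government debt 159.6, compensation paid to foreign seasonal workers 101.4; capital account: capital transfers received from emigrants 82.7, debt forgiveness received from foreign official creditors 71.9; financial account: sale of domestic government bonds to non-residents 735.6, new loans extended by domestic banks to foreign borrowers 277.5, purchases of foreign government bonds by domestic residents 530.4.)

-741.1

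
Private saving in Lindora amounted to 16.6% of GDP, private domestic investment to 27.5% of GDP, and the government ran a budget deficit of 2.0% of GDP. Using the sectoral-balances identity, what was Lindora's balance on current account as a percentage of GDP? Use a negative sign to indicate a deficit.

-12.9

By the sectoral-balances identity, CA = (S_private - I) + (T - G).
Private balance = 16.6 - 27.5 = -10.9
Government balance (T - G) = -2.0
CA = -10.9 + (-2.0) = -12.9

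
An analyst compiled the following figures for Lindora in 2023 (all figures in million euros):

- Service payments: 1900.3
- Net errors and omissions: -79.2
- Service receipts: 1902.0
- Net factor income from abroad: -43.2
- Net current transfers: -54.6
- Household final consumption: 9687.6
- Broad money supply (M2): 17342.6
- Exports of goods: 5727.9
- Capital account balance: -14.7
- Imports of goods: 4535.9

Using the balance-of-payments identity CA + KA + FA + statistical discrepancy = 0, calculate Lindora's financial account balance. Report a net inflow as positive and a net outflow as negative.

-1002.0

Goods balance = 5727.9 - 4535.9 = 1192.0
Services balance = 1902.0 - 1900.3 = 1.7
Trade balance (goods + services) = 1192.0 + 1.7 = 1193.7
Net primary income = -43.2
Net secondary income = -54.6
Current account = 1193.7 + (-43.2) + (-54.6) = 1095.9
Financial account = -(1095.9 + (-14.7) + (-79.2)) = -1002.0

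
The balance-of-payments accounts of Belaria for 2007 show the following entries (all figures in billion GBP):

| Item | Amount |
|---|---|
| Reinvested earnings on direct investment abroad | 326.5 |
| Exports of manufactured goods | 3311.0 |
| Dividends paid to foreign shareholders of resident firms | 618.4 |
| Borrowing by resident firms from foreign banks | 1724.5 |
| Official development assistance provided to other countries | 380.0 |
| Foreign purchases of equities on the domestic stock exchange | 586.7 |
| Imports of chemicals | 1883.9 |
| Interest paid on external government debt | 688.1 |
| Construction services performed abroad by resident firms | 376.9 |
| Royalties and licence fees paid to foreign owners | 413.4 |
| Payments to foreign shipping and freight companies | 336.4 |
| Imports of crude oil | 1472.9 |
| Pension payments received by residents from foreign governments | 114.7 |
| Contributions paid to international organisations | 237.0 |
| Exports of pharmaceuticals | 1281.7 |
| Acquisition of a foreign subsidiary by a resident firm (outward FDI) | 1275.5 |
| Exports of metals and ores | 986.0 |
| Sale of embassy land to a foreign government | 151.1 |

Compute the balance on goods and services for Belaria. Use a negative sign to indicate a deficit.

1849.0

Goods: -1883.9 + 3311.0 - 1472.9 + 986.0 + 1281.7 = 2221.9
Services: -413.4 + 376.9 - 336.4 = -372.9
Trade balance = 2221.9 + (-372.9) = 1849.0
(Excluded from the trade balance — primary income: reinvested earnings on direct investment abroad 326.5, dividends paid to foreign shareholders of resident firms 618.4, interest paid on external government debt 688.1; financial account: borrowing by resident firms from foreign banks 1724.5, foreign purchases of equities on the domestic stock exchange 586.7, acquisition of a foreign subsidiary by a resident firm (outward FDI) 1275.5; secondary income: official development assistance provided to other countries 380.0, pension payments received by residents from foreign governments 114.7, contributions paid to international organisations 237.0; capital account: sale of embassy land to a foreign government 151.1.)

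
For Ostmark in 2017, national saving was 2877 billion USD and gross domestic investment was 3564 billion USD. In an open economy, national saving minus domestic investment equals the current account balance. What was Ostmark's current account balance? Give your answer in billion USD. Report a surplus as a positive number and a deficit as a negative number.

CA = S - I = 2877 - 3564 = -687

-687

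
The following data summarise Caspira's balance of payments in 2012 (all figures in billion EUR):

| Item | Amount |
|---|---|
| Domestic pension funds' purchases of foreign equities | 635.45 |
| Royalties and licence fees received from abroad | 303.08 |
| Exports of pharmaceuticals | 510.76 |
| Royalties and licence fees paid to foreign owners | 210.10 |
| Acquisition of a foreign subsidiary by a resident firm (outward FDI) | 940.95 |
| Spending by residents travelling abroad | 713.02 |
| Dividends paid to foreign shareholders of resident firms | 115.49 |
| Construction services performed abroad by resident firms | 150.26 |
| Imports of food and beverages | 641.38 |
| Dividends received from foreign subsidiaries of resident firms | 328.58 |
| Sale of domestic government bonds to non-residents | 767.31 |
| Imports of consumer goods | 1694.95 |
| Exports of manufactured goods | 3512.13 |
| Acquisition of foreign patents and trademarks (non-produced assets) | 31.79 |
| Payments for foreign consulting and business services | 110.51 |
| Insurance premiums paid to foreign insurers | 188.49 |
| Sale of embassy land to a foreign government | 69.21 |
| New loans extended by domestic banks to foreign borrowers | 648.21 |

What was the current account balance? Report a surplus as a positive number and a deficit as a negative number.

Goods: 3512.13 + 510.76 - 641.38 - 1694.95 = 1686.56
Services: 303.08 - 210.10 - 110.51 - 188.49 - 713.02 + 150.26 = -768.78
Primary income: -115.49 + 328.58 = 213.09
Current account = 1686.56 + (-768.78) + 213.09 = 1130.87
(Excluded from the current account — financial account: domestic pension funds' purchases of foreign equities 635.45, acquisition of a foreign subsidiary by a resident firm (outward FDI) 940.95, sale of domestic government bonds to non-residents 767.31, new loans extended by domestic banks to foreign borrowers 648.21; capital account: acquisition of foreign patents and trademarks (non-produced assets) 31.79, sale of embassy land to a foreign government 69.21.)

1130.87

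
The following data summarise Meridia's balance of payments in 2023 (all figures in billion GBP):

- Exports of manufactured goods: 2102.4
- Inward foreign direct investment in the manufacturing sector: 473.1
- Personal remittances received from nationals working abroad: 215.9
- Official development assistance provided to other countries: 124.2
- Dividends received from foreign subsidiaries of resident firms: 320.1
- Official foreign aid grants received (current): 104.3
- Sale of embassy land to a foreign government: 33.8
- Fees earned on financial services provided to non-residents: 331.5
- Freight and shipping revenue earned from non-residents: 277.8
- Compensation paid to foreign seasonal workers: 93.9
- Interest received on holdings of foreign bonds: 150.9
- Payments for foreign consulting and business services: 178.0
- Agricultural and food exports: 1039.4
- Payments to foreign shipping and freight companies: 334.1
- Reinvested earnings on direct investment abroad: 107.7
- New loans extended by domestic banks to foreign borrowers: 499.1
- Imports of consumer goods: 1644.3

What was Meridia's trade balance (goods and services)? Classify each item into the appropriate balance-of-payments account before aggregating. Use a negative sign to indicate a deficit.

Goods: 1039.4 - 1644.3 + 2102.4 = 1497.5
Services: 331.5 - 178.0 - 334.1 + 277.8 = 97.2
Trade balance = 1497.5 + 97.2 = 1594.7
(Excluded from the trade balance — financial account: inward foreign direct investment in the manufacturing sector 473.1, new loans extended by domestic banks to foreign borrowers 499.1; secondary income: personal remittances received from nationals working abroad 215.9, official development assistance provided to other countries 124.2, official foreign aid grants received (current) 104.3; primary income: dividends received from foreign subsidiaries of resident firms 320.1, compensation paid to foreign seasonal workers 93.9, interest received on holdings of foreign bonds 150.9, reinvested earnings on direct investment abroad 107.7; capital account: sale of embassy land to a foreign government 33.8.)

1594.7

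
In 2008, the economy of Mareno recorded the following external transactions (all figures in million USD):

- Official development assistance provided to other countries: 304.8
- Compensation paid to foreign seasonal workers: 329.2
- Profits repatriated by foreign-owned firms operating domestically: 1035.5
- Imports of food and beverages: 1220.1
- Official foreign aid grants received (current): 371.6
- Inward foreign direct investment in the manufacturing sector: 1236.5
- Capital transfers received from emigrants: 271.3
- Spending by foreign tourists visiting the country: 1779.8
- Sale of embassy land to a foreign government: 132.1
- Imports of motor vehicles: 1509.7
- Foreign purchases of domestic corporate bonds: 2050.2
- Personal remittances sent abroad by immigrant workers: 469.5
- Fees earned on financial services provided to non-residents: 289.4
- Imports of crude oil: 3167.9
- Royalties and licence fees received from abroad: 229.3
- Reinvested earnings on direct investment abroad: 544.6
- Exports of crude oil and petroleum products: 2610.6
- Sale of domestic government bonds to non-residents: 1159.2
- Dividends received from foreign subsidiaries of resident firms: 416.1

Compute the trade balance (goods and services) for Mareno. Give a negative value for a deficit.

Goods: 2610.6 - 1220.1 - 1509.7 - 3167.9 = -3287.1
Services: 1779.8 + 229.3 + 289.4 = 2298.5
Trade balance = -3287.1 + 2298.5 = -988.6
(Excluded from the trade balance — secondary income: official development assistance provided to other countries 304.8, official foreign aid grants received (current) 371.6, personal remittances sent abroad by immigrant workers 469.5; primary income: compensation paid to foreign seasonal workers 329.2, profits repatriated by foreign-owned firms operating domestically 1035.5, reinvested earnings on direct investment abroad 544.6, dividends received from foreign subsidiaries of resident firms 416.1; financial account: inward foreign direct investment in the manufacturing sector 1236.5, foreign purchases of domestic corporate bonds 2050.2, sale of domestic government bonds to non-residents 1159.2; capital account: capital transfers received from emigrants 271.3, sale of embassy land to a foreign government 132.1.)

-988.6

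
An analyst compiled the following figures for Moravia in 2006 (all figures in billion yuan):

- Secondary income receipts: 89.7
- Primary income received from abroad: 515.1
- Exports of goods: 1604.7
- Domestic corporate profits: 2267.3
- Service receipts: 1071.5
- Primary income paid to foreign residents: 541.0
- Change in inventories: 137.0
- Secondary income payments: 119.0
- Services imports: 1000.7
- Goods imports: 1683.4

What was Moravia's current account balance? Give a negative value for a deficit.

-63.1

Goods balance = 1604.7 - 1683.4 = -78.7
Services balance = 1071.5 - 1000.7 = 70.8
Trade balance (goods + services) = -78.7 + 70.8 = -7.9
Net primary income = 515.1 - 541.0 = -25.9
Net secondary income = 89.7 - 119.0 = -29.3
Current account = -7.9 + (-25.9) + (-29.3) = -63.1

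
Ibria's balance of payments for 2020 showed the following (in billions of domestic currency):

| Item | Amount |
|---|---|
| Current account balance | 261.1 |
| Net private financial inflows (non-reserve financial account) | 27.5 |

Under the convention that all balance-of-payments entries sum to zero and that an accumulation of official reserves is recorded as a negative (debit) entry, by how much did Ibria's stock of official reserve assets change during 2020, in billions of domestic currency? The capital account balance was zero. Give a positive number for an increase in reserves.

Official reserve transactions balance = -(261.1 + 27.5) = -288.6
An accumulation of reserves is recorded as a debit (negative entry), so the change in the stock of reserves is the negative of that balance.
Change in official reserves = -(-288.6) = 288.6

288.6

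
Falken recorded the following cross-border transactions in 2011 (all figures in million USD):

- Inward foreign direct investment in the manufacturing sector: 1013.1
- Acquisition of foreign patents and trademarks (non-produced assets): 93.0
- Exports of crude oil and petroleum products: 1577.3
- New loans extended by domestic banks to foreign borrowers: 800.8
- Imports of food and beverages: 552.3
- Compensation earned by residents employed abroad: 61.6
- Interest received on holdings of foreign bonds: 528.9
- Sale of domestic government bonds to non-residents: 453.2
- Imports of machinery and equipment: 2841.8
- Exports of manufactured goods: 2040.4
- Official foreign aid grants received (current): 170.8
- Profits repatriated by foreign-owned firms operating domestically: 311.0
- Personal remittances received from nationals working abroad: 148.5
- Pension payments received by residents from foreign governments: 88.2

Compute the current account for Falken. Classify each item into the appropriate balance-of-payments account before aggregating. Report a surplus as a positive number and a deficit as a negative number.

910.6

Goods: 1577.3 + 2040.4 - 2841.8 - 552.3 = 223.6
Primary income: -311.0 + 61.6 + 528.9 = 279.5
Secondary income: 88.2 + 148.5 + 170.8 = 407.5
Current account = 223.6 + 279.5 + 407.5 = 910.6
(Excluded from the current account — financial account: inward foreign direct investment in the manufacturing sector 1013.1, new loans extended by domestic banks to foreign borrowers 800.8, sale of domestic government bonds to non-residents 453.2; capital account: acquisition of foreign patents and trademarks (non-produced assets) 93.0.)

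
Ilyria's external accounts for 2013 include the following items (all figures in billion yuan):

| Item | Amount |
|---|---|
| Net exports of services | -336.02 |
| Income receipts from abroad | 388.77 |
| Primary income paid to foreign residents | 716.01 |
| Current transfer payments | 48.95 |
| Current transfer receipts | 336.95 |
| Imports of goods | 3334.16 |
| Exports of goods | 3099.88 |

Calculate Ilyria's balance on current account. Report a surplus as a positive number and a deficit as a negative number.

Goods balance = 3099.88 - 3334.16 = -234.28
Services balance = -336.02
Trade balance (goods + services) = -234.28 + (-336.02) = -570.30
Net primary income = 388.77 - 716.01 = -327.24
Net secondary income = 336.95 - 48.95 = 288.00
Current account = -570.30 + (-327.24) + 288.00 = -609.54

-609.54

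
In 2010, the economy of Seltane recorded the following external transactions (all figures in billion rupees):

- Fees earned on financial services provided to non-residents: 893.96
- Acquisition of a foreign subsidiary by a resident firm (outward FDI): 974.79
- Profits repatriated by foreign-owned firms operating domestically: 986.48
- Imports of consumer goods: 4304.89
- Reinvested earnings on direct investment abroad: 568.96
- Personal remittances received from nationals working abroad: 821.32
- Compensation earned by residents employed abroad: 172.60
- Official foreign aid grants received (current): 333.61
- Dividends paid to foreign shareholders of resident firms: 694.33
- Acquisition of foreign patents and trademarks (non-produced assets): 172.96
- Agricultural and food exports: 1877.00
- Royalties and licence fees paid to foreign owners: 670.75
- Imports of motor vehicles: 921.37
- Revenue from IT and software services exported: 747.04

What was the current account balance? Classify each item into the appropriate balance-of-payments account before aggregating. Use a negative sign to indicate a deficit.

Goods: -4304.89 + 1877.00 - 921.37 = -3349.26
Services: 747.04 - 670.75 + 893.96 = 970.25
Primary income: -694.33 - 986.48 + 172.60 + 568.96 = -939.25
Secondary income: 821.32 + 333.61 = 1154.93
Current account = (-3349.26) + 970.25 + (-939.25) + 1154.93 = -2163.33
(Excluded from the current account — financial account: acquisition of a foreign subsidiary by a resident firm (outward FDI) 974.79; capital account: acquisition of foreign patents and trademarks (non-produced assets) 172.96.)

-2163.33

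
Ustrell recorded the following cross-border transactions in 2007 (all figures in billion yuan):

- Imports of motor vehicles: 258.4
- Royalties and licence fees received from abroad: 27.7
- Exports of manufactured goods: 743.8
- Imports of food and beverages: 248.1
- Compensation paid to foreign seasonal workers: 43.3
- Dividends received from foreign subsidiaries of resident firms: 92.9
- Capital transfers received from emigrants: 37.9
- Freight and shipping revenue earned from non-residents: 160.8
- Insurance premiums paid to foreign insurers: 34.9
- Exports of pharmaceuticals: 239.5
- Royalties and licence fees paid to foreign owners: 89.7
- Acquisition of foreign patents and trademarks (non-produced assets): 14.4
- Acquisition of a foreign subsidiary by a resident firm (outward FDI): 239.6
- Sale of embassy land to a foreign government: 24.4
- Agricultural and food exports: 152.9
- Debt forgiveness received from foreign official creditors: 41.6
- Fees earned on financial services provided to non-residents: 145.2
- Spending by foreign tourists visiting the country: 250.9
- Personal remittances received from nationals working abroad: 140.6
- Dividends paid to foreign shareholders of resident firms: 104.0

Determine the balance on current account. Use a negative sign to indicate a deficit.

Goods: -258.4 + 152.9 - 248.1 + 239.5 + 743.8 = 629.7
Services: 250.9 - 34.9 + 160.8 + 27.7 - 89.7 + 145.2 = 460.0
Primary income: -104.0 + 92.9 - 43.3 = -54.4
Secondary income: 140.6
Current account = 629.7 + 460.0 + (-54.4) + 140.6 = 1175.9
(Excluded from the current account — capital account: capital transfers received from emigrants 37.9, acquisition of foreign patents and trademarks (non-produced assets) 14.4, sale of embassy land to a foreign government 24.4, debt forgiveness received from foreign official creditors 41.6; financial account: acquisition of a foreign subsidiary by a resident firm (outward FDI) 239.6.)

1175.9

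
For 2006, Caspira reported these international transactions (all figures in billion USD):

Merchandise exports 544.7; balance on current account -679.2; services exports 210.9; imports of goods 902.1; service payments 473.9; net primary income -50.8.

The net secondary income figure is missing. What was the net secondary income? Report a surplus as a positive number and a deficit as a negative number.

Current account = goods balance + services balance + net primary income + net secondary income
Sum of the known components = -671.2
Net secondary income = CA - (known components) = -679.2 - (-671.2) = -8.0

-8.0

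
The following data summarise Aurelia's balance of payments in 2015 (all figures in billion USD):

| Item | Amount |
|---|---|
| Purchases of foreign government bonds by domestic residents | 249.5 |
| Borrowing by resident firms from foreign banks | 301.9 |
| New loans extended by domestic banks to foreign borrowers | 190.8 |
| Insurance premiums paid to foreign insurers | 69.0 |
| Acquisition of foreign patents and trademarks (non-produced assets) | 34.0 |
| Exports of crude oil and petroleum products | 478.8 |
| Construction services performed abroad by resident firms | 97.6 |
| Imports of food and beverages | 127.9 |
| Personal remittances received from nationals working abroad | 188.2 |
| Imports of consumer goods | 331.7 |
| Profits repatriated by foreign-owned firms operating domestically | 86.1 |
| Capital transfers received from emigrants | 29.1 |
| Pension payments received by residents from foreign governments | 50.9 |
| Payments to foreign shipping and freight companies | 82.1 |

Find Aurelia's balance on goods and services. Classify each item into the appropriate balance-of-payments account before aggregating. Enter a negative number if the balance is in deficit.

Goods: 478.8 - 331.7 - 127.9 = 19.2
Services: -82.1 + 97.6 - 69.0 = -53.5
Trade balance = 19.2 + (-53.5) = -34.3
(Excluded from the trade balance — financial account: purchases of foreign government bonds by domestic residents 249.5, borrowing by resident firms from foreign banks 301.9, new loans extended by domestic banks to foreign borrowers 190.8; capital account: acquisition of foreign patents and trademarks (non-produced assets) 34.0, capital transfers received from emigrants 29.1; secondary income: personal remittances received from nationals working abroad 188.2, pension payments received by residents from foreign governments 50.9; primary income: profits repatriated by foreign-owned firms operating domestically 86.1.)

-34.3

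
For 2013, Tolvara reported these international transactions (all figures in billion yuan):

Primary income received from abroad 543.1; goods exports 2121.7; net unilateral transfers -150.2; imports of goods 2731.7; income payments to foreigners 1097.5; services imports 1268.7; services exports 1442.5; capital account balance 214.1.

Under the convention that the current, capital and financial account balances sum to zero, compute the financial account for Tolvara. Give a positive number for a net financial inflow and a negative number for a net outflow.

Goods balance = 2121.7 - 2731.7 = -610.0
Services balance = 1442.5 - 1268.7 = 173.8
Trade balance (goods + services) = -610.0 + 173.8 = -436.2
Net primary income = 543.1 - 1097.5 = -554.4
Net secondary income = -150.2
Current account = -436.2 + (-554.4) + (-150.2) = -1140.8
Financial account = -(-1140.8 + 214.1) = 926.7

926.7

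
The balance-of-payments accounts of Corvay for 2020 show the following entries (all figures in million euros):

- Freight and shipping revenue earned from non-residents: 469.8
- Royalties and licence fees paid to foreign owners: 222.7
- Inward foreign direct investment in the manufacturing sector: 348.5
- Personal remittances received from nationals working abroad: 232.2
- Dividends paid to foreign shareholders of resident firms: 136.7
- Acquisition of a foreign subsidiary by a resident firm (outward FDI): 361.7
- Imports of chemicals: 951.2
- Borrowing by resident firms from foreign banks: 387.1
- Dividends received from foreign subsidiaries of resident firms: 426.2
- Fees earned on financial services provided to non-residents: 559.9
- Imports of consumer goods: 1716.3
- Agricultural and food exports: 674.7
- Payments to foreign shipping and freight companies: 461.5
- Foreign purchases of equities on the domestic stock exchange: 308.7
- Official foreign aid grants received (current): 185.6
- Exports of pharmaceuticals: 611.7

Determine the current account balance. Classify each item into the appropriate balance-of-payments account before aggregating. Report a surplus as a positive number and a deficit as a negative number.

Goods: 611.7 - 1716.3 - 951.2 + 674.7 = -1381.1
Services: 469.8 - 461.5 + 559.9 - 222.7 = 345.5
Primary income: -136.7 + 426.2 = 289.5
Secondary income: 185.6 + 232.2 = 417.8
Current account = (-1381.1) + 345.5 + 289.5 + 417.8 = -328.3
(Excluded from the current account — financial account: inward foreign direct investment in the manufacturing sector 348.5, acquisition of a foreign subsidiary by a resident firm (outward FDI) 361.7, borrowing by resident firms from foreign banks 387.1, foreign purchases of equities on the domestic stock exchange 308.7.)

-328.3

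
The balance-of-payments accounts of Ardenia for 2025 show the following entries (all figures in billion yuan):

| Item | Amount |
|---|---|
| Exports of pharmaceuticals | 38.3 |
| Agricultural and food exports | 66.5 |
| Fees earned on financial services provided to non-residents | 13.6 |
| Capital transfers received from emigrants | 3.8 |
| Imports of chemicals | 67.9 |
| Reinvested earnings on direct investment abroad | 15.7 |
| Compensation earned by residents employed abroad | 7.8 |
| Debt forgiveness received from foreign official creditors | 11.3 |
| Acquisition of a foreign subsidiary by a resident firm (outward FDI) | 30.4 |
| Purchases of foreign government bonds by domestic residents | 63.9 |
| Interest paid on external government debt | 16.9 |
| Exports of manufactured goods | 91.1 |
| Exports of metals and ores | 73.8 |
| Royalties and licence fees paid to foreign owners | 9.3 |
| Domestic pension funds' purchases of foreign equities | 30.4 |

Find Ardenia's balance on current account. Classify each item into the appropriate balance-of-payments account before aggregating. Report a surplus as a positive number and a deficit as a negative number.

Goods: -67.9 + 73.8 + 66.5 + 91.1 + 38.3 = 201.8
Services: 13.6 - 9.3 = 4.3
Primary income: 7.8 - 16.9 + 15.7 = 6.6
Current account = 201.8 + 4.3 + 6.6 = 212.7
(Excluded from the current account — capital account: capital transfers received from emigrants 3.8, debt forgiveness received from foreign official creditors 11.3; financial account: acquisition of a foreign subsidiary by a resident firm (outward FDI) 30.4, purchases of foreign government bonds by domestic residents 63.9, domestic pension funds' purchases of foreign equities 30.4.)

212.7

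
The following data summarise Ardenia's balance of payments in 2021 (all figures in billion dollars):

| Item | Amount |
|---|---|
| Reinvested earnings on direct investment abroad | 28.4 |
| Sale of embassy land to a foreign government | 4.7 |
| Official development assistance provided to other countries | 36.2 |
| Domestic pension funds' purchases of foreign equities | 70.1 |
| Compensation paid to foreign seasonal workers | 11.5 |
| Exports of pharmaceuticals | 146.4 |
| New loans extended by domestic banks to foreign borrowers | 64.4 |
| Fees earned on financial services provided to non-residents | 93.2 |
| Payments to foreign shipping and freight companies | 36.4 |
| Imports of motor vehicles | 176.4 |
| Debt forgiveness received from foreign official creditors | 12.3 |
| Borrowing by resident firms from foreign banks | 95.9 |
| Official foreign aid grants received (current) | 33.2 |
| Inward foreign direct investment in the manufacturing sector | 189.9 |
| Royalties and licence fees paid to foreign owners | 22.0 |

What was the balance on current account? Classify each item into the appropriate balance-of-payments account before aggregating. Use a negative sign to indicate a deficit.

18.7

Goods: -176.4 + 146.4 = -30.0
Services: -36.4 + 93.2 - 22.0 = 34.8
Primary income: 28.4 - 11.5 = 16.9
Secondary income: -36.2 + 33.2 = -3.0
Current account = (-30.0) + 34.8 + 16.9 + (-3.0) = 18.7
(Excluded from the current account — capital account: sale of embassy land to a foreign government 4.7, debt forgiveness received from foreign official creditors 12.3; financial account: domestic pension funds' purchases of foreign equities 70.1, new loans extended by domestic banks to foreign borrowers 64.4, borrowing by resident firms from foreign banks 95.9, inward foreign direct investment in the manufacturing sector 189.9.)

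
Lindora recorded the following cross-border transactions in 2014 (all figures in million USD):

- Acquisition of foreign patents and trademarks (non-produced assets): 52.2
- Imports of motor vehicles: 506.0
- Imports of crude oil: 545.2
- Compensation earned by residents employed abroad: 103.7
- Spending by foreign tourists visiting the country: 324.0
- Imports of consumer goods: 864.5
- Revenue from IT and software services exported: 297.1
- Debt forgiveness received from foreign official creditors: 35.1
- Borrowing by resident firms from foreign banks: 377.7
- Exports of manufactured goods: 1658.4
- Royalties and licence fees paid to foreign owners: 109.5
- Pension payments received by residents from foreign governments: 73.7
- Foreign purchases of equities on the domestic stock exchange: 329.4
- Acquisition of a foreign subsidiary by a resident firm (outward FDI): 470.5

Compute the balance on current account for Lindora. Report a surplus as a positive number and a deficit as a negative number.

Goods: 1658.4 - 545.2 - 506.0 - 864.5 = -257.3
Services: 297.1 + 324.0 - 109.5 = 511.6
Primary income: 103.7
Secondary income: 73.7
Current account = (-257.3) + 511.6 + 103.7 + 73.7 = 431.7
(Excluded from the current account — capital account: acquisition of foreign patents and trademarks (non-produced assets) 52.2, debt forgiveness received from foreign official creditors 35.1; financial account: borrowing by resident firms from foreign banks 377.7, foreign purchases of equities on the domestic stock exchange 329.4, acquisition of a foreign subsidiary by a resident firm (outward FDI) 470.5.)

431.7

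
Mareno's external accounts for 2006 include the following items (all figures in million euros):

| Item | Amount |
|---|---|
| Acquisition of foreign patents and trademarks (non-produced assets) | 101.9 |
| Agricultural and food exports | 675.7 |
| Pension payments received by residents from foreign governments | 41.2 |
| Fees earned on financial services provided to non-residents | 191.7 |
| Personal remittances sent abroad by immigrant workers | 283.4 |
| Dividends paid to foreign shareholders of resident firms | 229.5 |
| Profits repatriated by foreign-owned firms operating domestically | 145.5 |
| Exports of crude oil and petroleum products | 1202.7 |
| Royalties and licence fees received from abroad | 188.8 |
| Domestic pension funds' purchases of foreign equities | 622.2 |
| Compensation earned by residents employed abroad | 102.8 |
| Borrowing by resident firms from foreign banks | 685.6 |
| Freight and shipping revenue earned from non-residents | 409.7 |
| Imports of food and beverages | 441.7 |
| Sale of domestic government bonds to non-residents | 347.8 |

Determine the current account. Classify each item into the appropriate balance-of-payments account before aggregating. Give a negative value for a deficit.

Goods: -441.7 + 675.7 + 1202.7 = 1436.7
Services: 188.8 + 191.7 + 409.7 = 790.2
Primary income: -229.5 - 145.5 + 102.8 = -272.2
Secondary income: 41.2 - 283.4 = -242.2
Current account = 1436.7 + 790.2 + (-272.2) + (-242.2) = 1712.5
(Excluded from the current account — capital account: acquisition of foreign patents and trademarks (non-produced assets) 101.9; financial account: domestic pension funds' purchases of foreign equities 622.2, borrowing by resident firms from foreign banks 685.6, sale of domestic government bonds to non-residents 347.8.)

1712.5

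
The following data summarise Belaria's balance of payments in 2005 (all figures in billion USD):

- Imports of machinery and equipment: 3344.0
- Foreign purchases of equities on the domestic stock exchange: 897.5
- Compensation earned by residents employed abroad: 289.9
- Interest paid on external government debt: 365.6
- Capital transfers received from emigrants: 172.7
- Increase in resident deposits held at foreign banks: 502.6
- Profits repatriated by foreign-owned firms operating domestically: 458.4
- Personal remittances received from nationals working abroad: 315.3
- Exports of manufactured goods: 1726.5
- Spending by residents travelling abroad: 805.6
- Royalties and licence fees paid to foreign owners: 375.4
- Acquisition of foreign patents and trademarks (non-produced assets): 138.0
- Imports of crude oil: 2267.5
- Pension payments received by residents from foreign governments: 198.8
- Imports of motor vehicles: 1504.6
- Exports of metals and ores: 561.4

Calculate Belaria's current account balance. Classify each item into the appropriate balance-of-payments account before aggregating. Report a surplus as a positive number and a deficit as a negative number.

-6029.2

Goods: 561.4 + 1726.5 - 1504.6 - 3344.0 - 2267.5 = -4828.2
Services: -805.6 - 375.4 = -1181.0
Primary income: 289.9 - 458.4 - 365.6 = -534.1
Secondary income: 315.3 + 198.8 = 514.1
Current account = (-4828.2) + (-1181.0) + (-534.1) + 514.1 = -6029.2
(Excluded from the current account — financial account: foreign purchases of equities on the domestic stock exchange 897.5, increase in resident deposits held at foreign banks 502.6; capital account: capital transfers received from emigrants 172.7, acquisition of foreign patents and trademarks (non-produced assets) 138.0.)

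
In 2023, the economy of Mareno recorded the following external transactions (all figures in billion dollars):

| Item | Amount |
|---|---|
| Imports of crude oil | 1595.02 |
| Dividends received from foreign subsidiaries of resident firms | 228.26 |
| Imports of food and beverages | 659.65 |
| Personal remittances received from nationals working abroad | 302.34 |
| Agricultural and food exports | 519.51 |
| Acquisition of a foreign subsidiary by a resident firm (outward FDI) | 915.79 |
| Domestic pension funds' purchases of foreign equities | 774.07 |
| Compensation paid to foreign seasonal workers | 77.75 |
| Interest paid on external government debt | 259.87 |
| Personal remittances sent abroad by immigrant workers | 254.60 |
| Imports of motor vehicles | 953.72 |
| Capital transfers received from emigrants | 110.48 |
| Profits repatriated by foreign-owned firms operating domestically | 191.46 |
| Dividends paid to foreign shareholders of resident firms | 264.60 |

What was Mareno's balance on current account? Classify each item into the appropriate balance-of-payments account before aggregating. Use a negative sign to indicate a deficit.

-3206.56

Goods: 519.51 - 1595.02 - 659.65 - 953.72 = -2688.88
Primary income: 228.26 - 77.75 - 259.87 - 264.60 - 191.46 = -565.42
Secondary income: 302.34 - 254.60 = 47.74
Current account = (-2688.88) + (-565.42) + 47.74 = -3206.56
(Excluded from the current account — financial account: acquisition of a foreign subsidiary by a resident firm (outward FDI) 915.79, domestic pension funds' purchases of foreign equities 774.07; capital account: capital transfers received from emigrants 110.48.)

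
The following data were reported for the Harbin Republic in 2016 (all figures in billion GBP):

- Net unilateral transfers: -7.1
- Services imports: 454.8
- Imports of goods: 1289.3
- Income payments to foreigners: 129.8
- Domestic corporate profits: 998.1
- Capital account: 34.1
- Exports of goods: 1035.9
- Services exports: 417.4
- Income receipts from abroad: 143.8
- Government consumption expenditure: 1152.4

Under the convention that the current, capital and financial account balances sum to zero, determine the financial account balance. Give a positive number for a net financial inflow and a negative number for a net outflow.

249.8

Goods balance = 1035.9 - 1289.3 = -253.4
Services balance = 417.4 - 454.8 = -37.4
Trade balance (goods + services) = -253.4 + (-37.4) = -290.8
Net primary income = 143.8 - 129.8 = 14.0
Net secondary income = -7.1
Current account = -290.8 + 14.0 + (-7.1) = -283.9
Financial account = -(-283.9 + 34.1) = 249.8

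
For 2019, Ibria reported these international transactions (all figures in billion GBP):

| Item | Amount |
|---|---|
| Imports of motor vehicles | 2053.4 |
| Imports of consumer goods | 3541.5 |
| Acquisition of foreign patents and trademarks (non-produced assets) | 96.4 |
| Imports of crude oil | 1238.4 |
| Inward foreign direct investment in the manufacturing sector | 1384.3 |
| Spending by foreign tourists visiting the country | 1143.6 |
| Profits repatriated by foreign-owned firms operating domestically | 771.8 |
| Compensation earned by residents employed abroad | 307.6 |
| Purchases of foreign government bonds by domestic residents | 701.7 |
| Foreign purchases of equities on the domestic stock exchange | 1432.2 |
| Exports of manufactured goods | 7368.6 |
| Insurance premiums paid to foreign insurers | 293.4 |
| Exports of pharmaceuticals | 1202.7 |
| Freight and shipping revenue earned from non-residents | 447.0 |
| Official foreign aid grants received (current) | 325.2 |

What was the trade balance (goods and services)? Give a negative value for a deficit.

Goods: 1202.7 - 3541.5 - 1238.4 - 2053.4 + 7368.6 = 1738.0
Services: 1143.6 - 293.4 + 447.0 = 1297.2
Trade balance = 1738.0 + 1297.2 = 3035.2
(Excluded from the trade balance — capital account: acquisition of foreign patents and trademarks (non-produced assets) 96.4; financial account: inward foreign direct investment in the manufacturing sector 1384.3, purchases of foreign government bonds by domestic residents 701.7, foreign purchases of equities on the domestic stock exchange 1432.2; primary income: profits repatriated by foreign-owned firms operating domestically 771.8, compensation earned by residents employed abroad 307.6; secondary income: official foreign aid grants received (current) 325.2.)

3035.2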